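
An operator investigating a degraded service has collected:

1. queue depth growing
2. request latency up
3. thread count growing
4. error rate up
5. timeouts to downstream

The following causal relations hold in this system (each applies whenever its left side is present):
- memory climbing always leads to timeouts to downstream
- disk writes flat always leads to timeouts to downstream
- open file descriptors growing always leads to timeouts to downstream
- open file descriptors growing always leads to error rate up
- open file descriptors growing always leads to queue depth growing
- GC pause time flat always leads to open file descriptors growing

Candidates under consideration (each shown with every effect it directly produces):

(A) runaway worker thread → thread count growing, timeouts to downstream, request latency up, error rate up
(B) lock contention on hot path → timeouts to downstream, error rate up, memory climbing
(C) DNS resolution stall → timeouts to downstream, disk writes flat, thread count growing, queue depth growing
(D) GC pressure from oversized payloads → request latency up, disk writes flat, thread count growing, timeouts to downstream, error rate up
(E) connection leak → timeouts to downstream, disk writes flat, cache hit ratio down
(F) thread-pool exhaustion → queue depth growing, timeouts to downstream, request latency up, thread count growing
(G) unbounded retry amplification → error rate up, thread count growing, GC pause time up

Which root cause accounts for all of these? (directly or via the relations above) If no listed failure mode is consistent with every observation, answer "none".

none

Testing each hypothesis:
(A) runaway worker thread — queue depth growing miss; request latency up match; thread count growing match; error rate up match; timeouts to downstream match
(B) lock contention on hot path — does not account for queue depth growing, request latency up, thread count growing
(C) DNS resolution stall — does not account for request latency up, error rate up
(D) GC pressure from oversized payloads — queue depth growing miss; request latency up match; thread count growing match; error rate up match; timeouts to downstream match
(E) connection leak — queue depth growing miss; request latency up miss; thread count growing miss; error rate up miss; timeouts to downstream match
(F) thread-pool exhaustion — does not account for error rate up
(G) unbounded retry amplification — does not account for queue depth growing, request latency up, timeouts to downstream
No candidate is consistent with all observations.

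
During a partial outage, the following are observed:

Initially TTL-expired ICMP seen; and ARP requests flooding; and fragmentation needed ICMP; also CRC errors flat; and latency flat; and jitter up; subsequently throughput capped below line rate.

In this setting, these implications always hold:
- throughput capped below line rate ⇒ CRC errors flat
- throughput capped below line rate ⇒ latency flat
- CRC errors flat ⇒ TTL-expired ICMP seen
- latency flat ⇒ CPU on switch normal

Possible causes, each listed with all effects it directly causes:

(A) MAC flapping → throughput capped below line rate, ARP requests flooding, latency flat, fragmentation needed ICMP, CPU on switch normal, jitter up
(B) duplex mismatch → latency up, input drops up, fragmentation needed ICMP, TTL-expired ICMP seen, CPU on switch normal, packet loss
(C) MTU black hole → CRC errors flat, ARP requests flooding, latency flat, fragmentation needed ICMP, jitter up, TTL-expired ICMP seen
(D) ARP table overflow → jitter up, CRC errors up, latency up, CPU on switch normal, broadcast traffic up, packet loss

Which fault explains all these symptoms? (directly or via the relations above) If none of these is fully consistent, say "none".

Testing each hypothesis:
(A) MAC flapping — TTL-expired ICMP seen ✓ (by throughput capped below line rate → CRC errors flat → TTL-expired ICMP seen); ARP requests flooding ✓; fragmentation needed ICMP ✓; CRC errors flat ✓ (by throughput capped below line rate → CRC errors flat); latency flat ✓; jitter up ✓; throughput capped below line rate ✓
(B) duplex mismatch — TTL-expired ICMP seen ✓; ARP requests flooding ✗; fragmentation needed ICMP ✓; CRC errors flat ✗; latency flat ✗; jitter up ✗; throughput capped below line rate ✗
(C) MTU black hole — TTL-expired ICMP seen ✓; ARP requests flooding ✓; fragmentation needed ICMP ✓; CRC errors flat ✓; latency flat ✓; jitter up ✓; throughput capped below line rate ✗
(D) ARP table overflow — TTL-expired ICMP seen ✗; ARP requests flooding ✗; fragmentation needed ICMP ✗; CRC errors flat ✗; latency flat ✗; jitter up ✓; throughput capped below line rate ✗
(A) alone accounts for all the evidence.

A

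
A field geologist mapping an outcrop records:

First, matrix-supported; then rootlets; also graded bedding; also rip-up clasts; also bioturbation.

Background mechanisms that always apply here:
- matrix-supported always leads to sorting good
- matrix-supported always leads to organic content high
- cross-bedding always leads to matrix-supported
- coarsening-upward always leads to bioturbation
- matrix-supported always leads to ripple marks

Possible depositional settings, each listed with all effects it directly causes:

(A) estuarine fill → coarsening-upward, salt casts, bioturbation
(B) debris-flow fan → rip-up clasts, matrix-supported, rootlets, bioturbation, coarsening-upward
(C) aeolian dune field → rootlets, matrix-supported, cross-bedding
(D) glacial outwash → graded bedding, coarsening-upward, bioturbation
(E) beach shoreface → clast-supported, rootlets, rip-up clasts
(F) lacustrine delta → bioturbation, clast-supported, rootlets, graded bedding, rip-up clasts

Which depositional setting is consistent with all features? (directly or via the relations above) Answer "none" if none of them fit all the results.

none

Per-candidate check:
(A) estuarine fill — does not account for matrix-supported, rootlets, graded bedding, rip-up clasts
(B) debris-flow fan — does not account for graded bedding
(C) aeolian dune field — matrix-supported ✓; rootlets ✓; graded bedding ✗; rip-up clasts ✗; bioturbation ✗
(D) glacial outwash — does not account for matrix-supported, rootlets, rip-up clasts
(E) beach shoreface — fails on matrix-supported, graded bedding, bioturbation (predicts clast-supported, not matrix-supported)
(F) lacustrine delta — matrix-supported ✗; rootlets ✓; graded bedding ✓; rip-up clasts ✓; bioturbation ✓
Every candidate fails on at least one observation.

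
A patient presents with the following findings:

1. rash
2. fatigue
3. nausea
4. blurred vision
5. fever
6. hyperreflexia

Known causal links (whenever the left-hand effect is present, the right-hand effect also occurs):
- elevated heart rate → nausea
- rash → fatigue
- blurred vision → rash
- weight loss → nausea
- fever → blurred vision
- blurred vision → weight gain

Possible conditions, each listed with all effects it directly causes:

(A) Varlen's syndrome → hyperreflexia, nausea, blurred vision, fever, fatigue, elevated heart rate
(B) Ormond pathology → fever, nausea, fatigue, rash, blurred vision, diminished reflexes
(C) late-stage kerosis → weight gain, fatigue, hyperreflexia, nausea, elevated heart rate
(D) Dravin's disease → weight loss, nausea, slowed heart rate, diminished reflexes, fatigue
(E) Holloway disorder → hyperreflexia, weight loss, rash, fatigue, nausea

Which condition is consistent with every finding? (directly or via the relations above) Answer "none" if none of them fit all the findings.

A

For each candidate, compare predicted effects to what was observed:
(A) Varlen's syndrome — rash + (via blurred vision → rash); fatigue +; nausea +; blurred vision +; fever +; hyperreflexia +
(B) Ormond pathology — fails on hyperreflexia (predicts diminished reflexes, not hyperreflexia)
(C) late-stage kerosis — does not account for rash, blurred vision, fever
(D) Dravin's disease — fails on rash, blurred vision, fever, hyperreflexia (predicts diminished reflexes, not hyperreflexia)
(E) Holloway disorder — rash +; fatigue +; nausea +; blurred vision -; fever -; hyperreflexia +
(A) is the only candidate with no mismatches.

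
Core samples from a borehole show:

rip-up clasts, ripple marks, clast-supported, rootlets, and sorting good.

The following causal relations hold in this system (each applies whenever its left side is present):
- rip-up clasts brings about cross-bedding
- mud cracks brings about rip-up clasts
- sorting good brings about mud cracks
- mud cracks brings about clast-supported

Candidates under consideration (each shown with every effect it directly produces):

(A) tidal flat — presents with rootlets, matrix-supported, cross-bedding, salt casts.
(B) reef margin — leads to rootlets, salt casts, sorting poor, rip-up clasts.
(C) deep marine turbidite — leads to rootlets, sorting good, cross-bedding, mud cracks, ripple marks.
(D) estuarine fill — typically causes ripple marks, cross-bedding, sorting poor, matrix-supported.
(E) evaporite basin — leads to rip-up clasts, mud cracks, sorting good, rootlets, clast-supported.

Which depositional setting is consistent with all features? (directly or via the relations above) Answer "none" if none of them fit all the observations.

For each candidate, compare predicted effects to what was observed:
(A) tidal flat — rip-up clasts ✗; ripple marks ✗; clast-supported ✗; rootlets ✓; sorting good ✗
(B) reef margin — rip-up clasts ✓; ripple marks ✗; clast-supported ✗; rootlets ✓; sorting good ✗
(C) deep marine turbidite — rip-up clasts ✓ (through mud cracks → rip-up clasts); ripple marks ✓; clast-supported ✓ (through mud cracks → clast-supported); rootlets ✓; sorting good ✓
(D) estuarine fill — fails on rip-up clasts, clast-supported, rootlets, sorting good (predicts matrix-supported, not clast-supported; predicts sorting poor, not sorting good)
(E) evaporite basin — rip-up clasts ✓; ripple marks ✗; clast-supported ✓; rootlets ✓; sorting good ✓
Only (C) is consistent with every observation.

C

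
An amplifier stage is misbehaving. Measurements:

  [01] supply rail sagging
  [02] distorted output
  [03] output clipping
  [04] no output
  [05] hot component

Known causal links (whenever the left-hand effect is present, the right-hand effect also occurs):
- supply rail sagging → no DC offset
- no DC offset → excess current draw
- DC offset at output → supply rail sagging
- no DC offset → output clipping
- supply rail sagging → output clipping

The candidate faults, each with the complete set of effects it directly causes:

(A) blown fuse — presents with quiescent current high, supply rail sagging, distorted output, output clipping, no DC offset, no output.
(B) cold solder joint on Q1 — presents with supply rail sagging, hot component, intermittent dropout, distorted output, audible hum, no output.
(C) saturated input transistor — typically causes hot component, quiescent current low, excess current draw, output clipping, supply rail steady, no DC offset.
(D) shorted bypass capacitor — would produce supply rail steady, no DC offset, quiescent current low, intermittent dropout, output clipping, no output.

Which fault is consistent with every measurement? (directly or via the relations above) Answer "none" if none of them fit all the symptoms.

Testing each hypothesis:
(A) blown fuse — does not account for hot component
(B) cold solder joint on Q1 — supply rail sagging match; distorted output match; output clipping match (through supply rail sagging → output clipping); no output match; hot component match
(C) saturated input transistor — fails on supply rail sagging, distorted output, no output (predicts supply rail steady, not supply rail sagging)
(D) shorted bypass capacitor — supply rail sagging miss; distorted output miss; output clipping match; no output match; hot component miss
(B) alone accounts for all the evidence.

B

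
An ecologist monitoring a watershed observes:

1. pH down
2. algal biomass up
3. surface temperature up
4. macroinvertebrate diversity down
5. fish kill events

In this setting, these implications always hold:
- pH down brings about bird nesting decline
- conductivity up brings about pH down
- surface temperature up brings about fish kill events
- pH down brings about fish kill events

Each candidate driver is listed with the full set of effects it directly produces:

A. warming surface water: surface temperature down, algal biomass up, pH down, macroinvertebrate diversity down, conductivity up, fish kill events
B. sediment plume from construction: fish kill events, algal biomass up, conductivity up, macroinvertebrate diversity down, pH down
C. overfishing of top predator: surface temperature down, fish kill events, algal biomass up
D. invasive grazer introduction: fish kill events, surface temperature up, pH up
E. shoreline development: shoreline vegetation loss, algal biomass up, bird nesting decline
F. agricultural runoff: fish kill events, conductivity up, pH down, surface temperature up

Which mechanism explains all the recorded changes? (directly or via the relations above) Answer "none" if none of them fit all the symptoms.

none

Checking each candidate against the observations:
(A) warming surface water — pH down +; algal biomass up +; surface temperature up -; macroinvertebrate diversity down +; fish kill events +
(B) sediment plume from construction — pH down +; algal biomass up +; surface temperature up -; macroinvertebrate diversity down +; fish kill events +
(C) overfishing of top predator — fails on pH down, surface temperature up, macroinvertebrate diversity down (predicts surface temperature down, not surface temperature up)
(D) invasive grazer introduction — pH down -; algal biomass up -; surface temperature up +; macroinvertebrate diversity down -; fish kill events +
(E) shoreline development — does not account for pH down, surface temperature up, macroinvertebrate diversity down, fish kill events
(F) agricultural runoff — does not account for algal biomass up, macroinvertebrate diversity down
Every candidate fails on at least one observation.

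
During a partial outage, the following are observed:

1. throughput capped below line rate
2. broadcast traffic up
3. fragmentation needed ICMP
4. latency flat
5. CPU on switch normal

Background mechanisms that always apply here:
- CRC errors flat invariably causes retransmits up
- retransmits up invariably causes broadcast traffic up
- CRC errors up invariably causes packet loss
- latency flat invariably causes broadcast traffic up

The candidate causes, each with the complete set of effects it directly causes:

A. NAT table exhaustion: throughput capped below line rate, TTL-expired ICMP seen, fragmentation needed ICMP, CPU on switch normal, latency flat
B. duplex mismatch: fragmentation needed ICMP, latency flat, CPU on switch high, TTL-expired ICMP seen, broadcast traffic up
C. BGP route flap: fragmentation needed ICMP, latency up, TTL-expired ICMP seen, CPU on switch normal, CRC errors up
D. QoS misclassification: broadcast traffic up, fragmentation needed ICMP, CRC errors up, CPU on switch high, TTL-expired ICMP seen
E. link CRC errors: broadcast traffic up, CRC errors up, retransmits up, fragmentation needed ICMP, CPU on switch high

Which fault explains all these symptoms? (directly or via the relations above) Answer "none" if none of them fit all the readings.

Per-candidate check:
(A) NAT table exhaustion — accounts for every observation (broadcast traffic up by latency flat → broadcast traffic up)
(B) duplex mismatch — throughput capped below line rate miss; broadcast traffic up match; fragmentation needed ICMP match; latency flat match; CPU on switch normal miss
(C) BGP route flap — throughput capped below line rate miss; broadcast traffic up miss; fragmentation needed ICMP match; latency flat miss; CPU on switch normal match
(D) QoS misclassification — throughput capped below line rate miss; broadcast traffic up match; fragmentation needed ICMP match; latency flat miss; CPU on switch normal miss
(E) link CRC errors — fails on throughput capped below line rate, latency flat, CPU on switch normal (predicts CPU on switch high, not CPU on switch normal)
Only (A) is consistent with every observation.

A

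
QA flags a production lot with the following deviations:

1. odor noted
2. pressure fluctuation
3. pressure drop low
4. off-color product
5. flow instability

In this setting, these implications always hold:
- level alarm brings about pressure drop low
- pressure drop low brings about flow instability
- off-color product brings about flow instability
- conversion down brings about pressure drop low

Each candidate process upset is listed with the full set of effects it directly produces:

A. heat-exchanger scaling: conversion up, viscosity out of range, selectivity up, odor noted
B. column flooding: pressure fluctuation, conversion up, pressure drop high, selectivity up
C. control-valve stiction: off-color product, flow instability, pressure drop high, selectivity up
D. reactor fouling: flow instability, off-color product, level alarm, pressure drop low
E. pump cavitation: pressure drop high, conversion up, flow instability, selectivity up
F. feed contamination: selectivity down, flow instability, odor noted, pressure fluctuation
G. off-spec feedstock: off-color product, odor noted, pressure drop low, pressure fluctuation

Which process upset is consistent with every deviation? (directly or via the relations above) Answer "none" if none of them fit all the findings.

G

Per-candidate check:
(A) heat-exchanger scaling — does not account for pressure fluctuation, pressure drop low, off-color product, flow instability
(B) column flooding — fails on odor noted, pressure drop low, off-color product, flow instability (predicts pressure drop high, not pressure drop low)
(C) control-valve stiction — odor noted NO; pressure fluctuation NO; pressure drop low NO; off-color product yes; flow instability yes
(D) reactor fouling — does not account for odor noted, pressure fluctuation
(E) pump cavitation — fails on odor noted, pressure fluctuation, pressure drop low, off-color product (predicts pressure drop high, not pressure drop low)
(F) feed contamination — does not account for pressure drop low, off-color product
(G) off-spec feedstock — odor noted yes; pressure fluctuation yes; pressure drop low yes; off-color product yes; flow instability yes (via pressure drop low → flow instability)
(G) alone accounts for all the evidence.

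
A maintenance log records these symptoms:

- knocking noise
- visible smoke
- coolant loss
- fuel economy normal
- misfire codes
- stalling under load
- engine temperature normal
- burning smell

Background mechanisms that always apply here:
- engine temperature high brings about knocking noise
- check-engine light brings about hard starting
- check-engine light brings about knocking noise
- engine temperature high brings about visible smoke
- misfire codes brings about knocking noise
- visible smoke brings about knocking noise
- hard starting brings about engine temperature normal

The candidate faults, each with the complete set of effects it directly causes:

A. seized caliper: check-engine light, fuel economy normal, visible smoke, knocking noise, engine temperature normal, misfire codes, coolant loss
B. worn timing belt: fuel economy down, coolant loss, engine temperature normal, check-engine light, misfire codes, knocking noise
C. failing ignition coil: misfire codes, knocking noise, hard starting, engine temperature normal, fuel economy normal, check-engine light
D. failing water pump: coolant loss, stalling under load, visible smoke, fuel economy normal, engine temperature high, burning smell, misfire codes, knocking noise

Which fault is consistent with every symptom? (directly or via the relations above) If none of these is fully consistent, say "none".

Testing each hypothesis:
(A) seized caliper — does not account for stalling under load, burning smell
(B) worn timing belt — knocking noise match; visible smoke miss; coolant loss match; fuel economy normal miss; misfire codes match; stalling under load miss; engine temperature normal match; burning smell miss
(C) failing ignition coil — does not account for visible smoke, coolant loss, stalling under load, burning smell
(D) failing water pump — fails on engine temperature normal (predicts engine temperature high, not engine temperature normal)
No candidate is consistent with all observations.

none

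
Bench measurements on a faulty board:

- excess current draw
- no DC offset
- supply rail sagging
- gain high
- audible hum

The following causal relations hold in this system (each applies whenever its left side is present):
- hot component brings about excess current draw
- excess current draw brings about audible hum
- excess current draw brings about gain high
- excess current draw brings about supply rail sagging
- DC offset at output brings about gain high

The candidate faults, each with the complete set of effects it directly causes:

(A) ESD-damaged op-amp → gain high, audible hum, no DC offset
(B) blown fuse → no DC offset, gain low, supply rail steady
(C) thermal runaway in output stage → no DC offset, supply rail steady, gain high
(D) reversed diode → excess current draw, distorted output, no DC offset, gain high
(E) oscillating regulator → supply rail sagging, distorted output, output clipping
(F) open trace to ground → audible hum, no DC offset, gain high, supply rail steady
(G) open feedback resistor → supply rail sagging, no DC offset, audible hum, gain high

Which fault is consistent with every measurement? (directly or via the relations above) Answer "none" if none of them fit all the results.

D

Per-candidate check:
(A) ESD-damaged op-amp — does not account for excess current draw, supply rail sagging
(B) blown fuse — fails on excess current draw, supply rail sagging, gain high, audible hum (predicts supply rail steady, not supply rail sagging; predicts gain low, not gain high)
(C) thermal runaway in output stage — excess current draw miss; no DC offset match; supply rail sagging miss; gain high match; audible hum miss
(D) reversed diode — accounts for every observation (supply rail sagging by excess current draw → supply rail sagging)
(E) oscillating regulator — does not account for excess current draw, no DC offset, gain high, audible hum
(F) open trace to ground — excess current draw miss; no DC offset match; supply rail sagging miss; gain high match; audible hum match
(G) open feedback resistor — excess current draw miss; no DC offset match; supply rail sagging match; gain high match; audible hum match
(D) alone accounts for all the evidence.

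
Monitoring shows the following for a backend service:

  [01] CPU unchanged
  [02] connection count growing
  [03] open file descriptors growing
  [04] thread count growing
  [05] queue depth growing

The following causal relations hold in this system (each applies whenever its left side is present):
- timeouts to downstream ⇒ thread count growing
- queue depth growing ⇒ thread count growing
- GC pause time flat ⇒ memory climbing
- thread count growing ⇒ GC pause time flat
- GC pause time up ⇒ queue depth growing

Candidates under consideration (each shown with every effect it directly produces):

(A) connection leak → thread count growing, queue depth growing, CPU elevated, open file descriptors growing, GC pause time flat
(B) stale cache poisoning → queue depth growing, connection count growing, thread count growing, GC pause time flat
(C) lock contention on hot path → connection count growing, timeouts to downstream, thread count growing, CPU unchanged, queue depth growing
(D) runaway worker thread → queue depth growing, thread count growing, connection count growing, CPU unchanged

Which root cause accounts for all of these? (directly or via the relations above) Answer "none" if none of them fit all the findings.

Testing each hypothesis:
(A) connection leak — CPU unchanged ✗; connection count growing ✗; open file descriptors growing ✓; thread count growing ✓; queue depth growing ✓
(B) stale cache poisoning — CPU unchanged ✗; connection count growing ✓; open file descriptors growing ✗; thread count growing ✓; queue depth growing ✓
(C) lock contention on hot path — CPU unchanged ✓; connection count growing ✓; open file descriptors growing ✗; thread count growing ✓; queue depth growing ✓
(D) runaway worker thread — does not account for open file descriptors growing
No candidate is consistent with all observations.

none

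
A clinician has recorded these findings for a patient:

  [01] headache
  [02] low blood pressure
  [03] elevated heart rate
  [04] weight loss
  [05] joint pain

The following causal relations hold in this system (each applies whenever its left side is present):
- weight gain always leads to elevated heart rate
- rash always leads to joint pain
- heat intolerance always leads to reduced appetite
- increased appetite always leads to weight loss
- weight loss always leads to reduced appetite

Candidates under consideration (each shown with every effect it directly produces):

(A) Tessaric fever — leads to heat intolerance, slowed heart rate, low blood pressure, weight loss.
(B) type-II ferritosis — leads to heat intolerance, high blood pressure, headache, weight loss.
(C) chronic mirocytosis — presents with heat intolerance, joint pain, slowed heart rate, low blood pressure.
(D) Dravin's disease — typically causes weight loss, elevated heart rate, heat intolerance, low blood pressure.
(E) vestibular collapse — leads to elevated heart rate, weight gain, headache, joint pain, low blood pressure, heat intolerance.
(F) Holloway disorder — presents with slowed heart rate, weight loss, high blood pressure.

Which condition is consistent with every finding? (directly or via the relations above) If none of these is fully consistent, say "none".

none

Checking each candidate against the observations:
(A) Tessaric fever — fails on headache, elevated heart rate, joint pain (predicts slowed heart rate, not elevated heart rate)
(B) type-II ferritosis — headache match; low blood pressure miss; elevated heart rate miss; weight loss match; joint pain miss
(C) chronic mirocytosis — headache miss; low blood pressure match; elevated heart rate miss; weight loss miss; joint pain match
(D) Dravin's disease — headache miss; low blood pressure match; elevated heart rate match; weight loss match; joint pain miss
(E) vestibular collapse — fails on weight loss (predicts weight gain, not weight loss)
(F) Holloway disorder — headache miss; low blood pressure miss; elevated heart rate miss; weight loss match; joint pain miss
Every candidate fails on at least one observation.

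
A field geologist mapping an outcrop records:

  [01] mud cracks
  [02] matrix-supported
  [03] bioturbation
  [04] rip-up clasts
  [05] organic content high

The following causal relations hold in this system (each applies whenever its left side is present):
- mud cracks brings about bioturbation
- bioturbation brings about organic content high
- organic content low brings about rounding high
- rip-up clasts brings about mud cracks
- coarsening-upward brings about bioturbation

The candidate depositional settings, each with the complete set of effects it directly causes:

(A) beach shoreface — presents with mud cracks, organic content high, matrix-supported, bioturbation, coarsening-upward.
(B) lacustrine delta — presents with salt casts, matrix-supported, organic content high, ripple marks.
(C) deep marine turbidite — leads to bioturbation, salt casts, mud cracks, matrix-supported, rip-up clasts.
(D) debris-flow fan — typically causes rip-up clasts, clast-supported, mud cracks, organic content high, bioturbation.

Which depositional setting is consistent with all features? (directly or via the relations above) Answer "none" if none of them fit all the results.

For each candidate, compare predicted effects to what was observed:
(A) beach shoreface — mud cracks yes; matrix-supported yes; bioturbation yes; rip-up clasts NO; organic content high yes
(B) lacustrine delta — mud cracks NO; matrix-supported yes; bioturbation NO; rip-up clasts NO; organic content high yes
(C) deep marine turbidite — mud cracks yes; matrix-supported yes; bioturbation yes; rip-up clasts yes; organic content high yes (via bioturbation → organic content high)
(D) debris-flow fan — mud cracks yes; matrix-supported NO; bioturbation yes; rip-up clasts yes; organic content high yes
(C) alone accounts for all the evidence.

C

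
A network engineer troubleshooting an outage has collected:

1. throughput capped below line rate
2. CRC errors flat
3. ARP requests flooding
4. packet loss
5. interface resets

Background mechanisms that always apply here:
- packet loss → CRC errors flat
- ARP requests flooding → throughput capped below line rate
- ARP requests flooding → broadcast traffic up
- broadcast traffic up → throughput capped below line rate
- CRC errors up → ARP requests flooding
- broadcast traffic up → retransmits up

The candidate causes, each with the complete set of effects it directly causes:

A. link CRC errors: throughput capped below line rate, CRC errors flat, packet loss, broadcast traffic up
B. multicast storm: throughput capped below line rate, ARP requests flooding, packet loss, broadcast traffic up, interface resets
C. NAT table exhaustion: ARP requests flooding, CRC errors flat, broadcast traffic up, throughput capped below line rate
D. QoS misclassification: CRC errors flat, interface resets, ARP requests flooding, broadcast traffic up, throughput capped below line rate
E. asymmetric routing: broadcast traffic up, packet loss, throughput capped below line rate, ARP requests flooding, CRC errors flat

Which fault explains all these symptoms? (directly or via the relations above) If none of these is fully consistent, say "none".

B

Per-candidate check:
(A) link CRC errors — throughput capped below line rate yes; CRC errors flat yes; ARP requests flooding NO; packet loss yes; interface resets NO
(B) multicast storm — throughput capped below line rate yes; CRC errors flat yes (by packet loss → CRC errors flat); ARP requests flooding yes; packet loss yes; interface resets yes
(C) NAT table exhaustion — does not account for packet loss, interface resets
(D) QoS misclassification — throughput capped below line rate yes; CRC errors flat yes; ARP requests flooding yes; packet loss NO; interface resets yes
(E) asymmetric routing — throughput capped below line rate yes; CRC errors flat yes; ARP requests flooding yes; packet loss yes; interface resets NO
(B) alone accounts for all the evidence.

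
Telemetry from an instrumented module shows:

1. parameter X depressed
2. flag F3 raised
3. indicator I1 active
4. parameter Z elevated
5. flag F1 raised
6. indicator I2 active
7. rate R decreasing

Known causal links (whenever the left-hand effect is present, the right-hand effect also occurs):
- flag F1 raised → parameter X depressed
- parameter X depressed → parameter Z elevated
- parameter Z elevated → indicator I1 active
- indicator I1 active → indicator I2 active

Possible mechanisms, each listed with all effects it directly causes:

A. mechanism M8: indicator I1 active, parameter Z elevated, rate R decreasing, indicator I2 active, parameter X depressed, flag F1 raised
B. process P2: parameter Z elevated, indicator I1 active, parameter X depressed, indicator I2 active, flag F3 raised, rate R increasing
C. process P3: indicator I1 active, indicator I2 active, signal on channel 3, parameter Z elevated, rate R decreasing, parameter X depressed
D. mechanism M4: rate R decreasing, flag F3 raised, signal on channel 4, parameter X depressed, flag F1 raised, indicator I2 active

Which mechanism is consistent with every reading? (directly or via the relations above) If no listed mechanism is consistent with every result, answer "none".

Checking each candidate against the observations:
(A) mechanism M8 — parameter X depressed match; flag F3 raised miss; indicator I1 active match; parameter Z elevated match; flag F1 raised match; indicator I2 active match; rate R decreasing match
(B) process P2 — parameter X depressed match; flag F3 raised match; indicator I1 active match; parameter Z elevated match; flag F1 raised miss; indicator I2 active match; rate R decreasing miss
(C) process P3 — does not account for flag F3 raised, flag F1 raised
(D) mechanism M4 — parameter X depressed match; flag F3 raised match; indicator I1 active match (by parameter X depressed → parameter Z elevated → indicator I1 active); parameter Z elevated match (by parameter X depressed → parameter Z elevated); flag F1 raised match; indicator I2 active match; rate R decreasing match
(D) alone accounts for all the evidence.

D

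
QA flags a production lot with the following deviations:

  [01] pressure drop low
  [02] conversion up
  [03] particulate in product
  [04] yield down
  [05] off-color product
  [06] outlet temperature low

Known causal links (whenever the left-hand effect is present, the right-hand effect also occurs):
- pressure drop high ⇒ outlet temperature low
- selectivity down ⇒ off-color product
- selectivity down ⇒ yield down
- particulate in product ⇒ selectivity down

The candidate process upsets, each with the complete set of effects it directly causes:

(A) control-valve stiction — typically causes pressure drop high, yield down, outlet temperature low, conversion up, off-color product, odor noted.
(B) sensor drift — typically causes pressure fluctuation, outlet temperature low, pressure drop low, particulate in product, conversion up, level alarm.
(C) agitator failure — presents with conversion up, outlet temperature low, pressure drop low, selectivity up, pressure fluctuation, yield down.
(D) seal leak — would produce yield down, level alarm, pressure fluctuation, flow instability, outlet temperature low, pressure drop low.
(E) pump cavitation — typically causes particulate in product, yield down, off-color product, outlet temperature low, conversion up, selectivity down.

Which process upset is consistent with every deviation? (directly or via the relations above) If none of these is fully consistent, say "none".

Testing each hypothesis:
(A) control-valve stiction — pressure drop low miss; conversion up match; particulate in product miss; yield down match; off-color product match; outlet temperature low match
(B) sensor drift — accounts for every observation (yield down through particulate in product → selectivity down → yield down)
(C) agitator failure — pressure drop low match; conversion up match; particulate in product miss; yield down match; off-color product miss; outlet temperature low match
(D) seal leak — pressure drop low match; conversion up miss; particulate in product miss; yield down match; off-color product miss; outlet temperature low match
(E) pump cavitation — does not account for pressure drop low
(B) is the only candidate with no mismatches.

B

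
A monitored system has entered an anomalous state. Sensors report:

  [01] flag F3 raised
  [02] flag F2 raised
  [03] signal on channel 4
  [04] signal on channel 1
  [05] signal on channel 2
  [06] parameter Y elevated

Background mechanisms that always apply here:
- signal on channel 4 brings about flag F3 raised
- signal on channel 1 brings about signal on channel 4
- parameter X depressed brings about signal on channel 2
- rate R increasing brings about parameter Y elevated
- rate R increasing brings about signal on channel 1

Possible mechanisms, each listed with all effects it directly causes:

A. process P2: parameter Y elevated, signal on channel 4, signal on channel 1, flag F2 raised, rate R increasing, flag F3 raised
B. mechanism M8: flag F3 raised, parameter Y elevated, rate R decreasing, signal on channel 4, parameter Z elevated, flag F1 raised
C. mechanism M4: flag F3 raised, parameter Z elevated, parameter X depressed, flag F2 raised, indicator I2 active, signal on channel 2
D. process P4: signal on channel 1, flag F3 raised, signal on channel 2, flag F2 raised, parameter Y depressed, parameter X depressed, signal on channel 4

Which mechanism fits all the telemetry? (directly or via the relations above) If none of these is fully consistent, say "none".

Checking each candidate against the observations:
(A) process P2 — does not account for signal on channel 2
(B) mechanism M8 — flag F3 raised ✓; flag F2 raised ✗; signal on channel 4 ✓; signal on channel 1 ✗; signal on channel 2 ✗; parameter Y elevated ✓
(C) mechanism M4 — flag F3 raised ✓; flag F2 raised ✓; signal on channel 4 ✗; signal on channel 1 ✗; signal on channel 2 ✓; parameter Y elevated ✗
(D) process P4 — fails on parameter Y elevated (predicts parameter Y depressed, not parameter Y elevated)
No candidate is consistent with all observations.

none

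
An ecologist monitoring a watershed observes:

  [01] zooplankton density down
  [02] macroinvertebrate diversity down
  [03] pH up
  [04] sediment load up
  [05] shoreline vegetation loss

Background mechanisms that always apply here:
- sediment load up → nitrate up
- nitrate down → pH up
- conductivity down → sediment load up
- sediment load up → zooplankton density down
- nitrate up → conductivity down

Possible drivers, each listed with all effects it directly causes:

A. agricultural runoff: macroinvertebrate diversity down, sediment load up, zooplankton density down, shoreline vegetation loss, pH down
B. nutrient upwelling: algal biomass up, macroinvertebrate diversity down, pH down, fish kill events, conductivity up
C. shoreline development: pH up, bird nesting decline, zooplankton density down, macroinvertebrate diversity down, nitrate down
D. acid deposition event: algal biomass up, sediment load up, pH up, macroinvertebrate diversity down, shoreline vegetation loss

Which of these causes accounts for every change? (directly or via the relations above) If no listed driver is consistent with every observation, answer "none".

For each candidate, compare predicted effects to what was observed:
(A) agricultural runoff — zooplankton density down yes; macroinvertebrate diversity down yes; pH up NO; sediment load up yes; shoreline vegetation loss yes
(B) nutrient upwelling — fails on zooplankton density down, pH up, sediment load up, shoreline vegetation loss (predicts pH down, not pH up)
(C) shoreline development — zooplankton density down yes; macroinvertebrate diversity down yes; pH up yes; sediment load up NO; shoreline vegetation loss NO
(D) acid deposition event — zooplankton density down yes (through sediment load up → zooplankton density down); macroinvertebrate diversity down yes; pH up yes; sediment load up yes; shoreline vegetation loss yes
(D) alone accounts for all the evidence.

D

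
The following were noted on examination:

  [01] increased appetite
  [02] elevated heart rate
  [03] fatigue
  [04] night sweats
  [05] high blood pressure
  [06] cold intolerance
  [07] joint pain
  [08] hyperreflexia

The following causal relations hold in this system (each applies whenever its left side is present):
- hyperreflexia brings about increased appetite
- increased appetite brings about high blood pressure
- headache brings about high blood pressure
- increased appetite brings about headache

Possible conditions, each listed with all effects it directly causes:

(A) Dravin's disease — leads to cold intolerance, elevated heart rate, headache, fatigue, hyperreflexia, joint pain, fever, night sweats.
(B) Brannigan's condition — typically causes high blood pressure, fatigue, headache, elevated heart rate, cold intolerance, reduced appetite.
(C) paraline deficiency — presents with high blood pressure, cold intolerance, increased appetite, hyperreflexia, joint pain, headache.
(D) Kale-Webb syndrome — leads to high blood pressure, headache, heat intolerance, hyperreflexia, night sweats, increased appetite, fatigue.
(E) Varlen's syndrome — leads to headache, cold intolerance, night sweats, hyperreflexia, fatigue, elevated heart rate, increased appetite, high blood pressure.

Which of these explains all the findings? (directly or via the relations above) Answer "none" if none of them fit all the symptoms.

Testing each hypothesis:
(A) Dravin's disease — increased appetite match (via hyperreflexia → increased appetite); elevated heart rate match; fatigue match; night sweats match; high blood pressure match (via headache → high blood pressure); cold intolerance match; joint pain match; hyperreflexia match
(B) Brannigan's condition — fails on increased appetite, night sweats, joint pain, hyperreflexia (predicts reduced appetite, not increased appetite)
(C) paraline deficiency — increased appetite match; elevated heart rate miss; fatigue miss; night sweats miss; high blood pressure match; cold intolerance match; joint pain match; hyperreflexia match
(D) Kale-Webb syndrome — increased appetite match; elevated heart rate miss; fatigue match; night sweats match; high blood pressure match; cold intolerance miss; joint pain miss; hyperreflexia match
(E) Varlen's syndrome — does not account for joint pain
Only (A) is consistent with every observation.

A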